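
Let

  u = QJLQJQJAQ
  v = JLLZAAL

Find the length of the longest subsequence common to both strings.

Pick J (u #2, v #1), then L (u #3, v #3), then A (u #8, v #6); all 3 characters appear in both, in order. Since dp[9][7] = 3, nothing longer is possible.

3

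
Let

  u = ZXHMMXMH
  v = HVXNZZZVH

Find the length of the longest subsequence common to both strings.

3

Match H (u #3, v #1) → X (u #6, v #3) → H (u #8, v #9) — 3 characters in the same relative order in both. Since dp[8][9] = 3, nothing longer is possible.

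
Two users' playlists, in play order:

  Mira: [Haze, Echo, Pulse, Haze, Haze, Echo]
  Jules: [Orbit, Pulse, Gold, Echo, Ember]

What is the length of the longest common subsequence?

2

Pick Pulse (Mira #3, Jules #2); then Echo (Mira #6, Jules #4); all 2 songs appear in both, in order. The LCS DP gives dp[6][5] = 2, so this is optimal.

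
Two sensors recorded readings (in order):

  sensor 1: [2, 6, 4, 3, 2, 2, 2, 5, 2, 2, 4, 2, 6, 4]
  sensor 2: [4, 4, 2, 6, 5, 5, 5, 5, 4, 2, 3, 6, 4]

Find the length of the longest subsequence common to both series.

Match 2 [1,3], 6 [2,4], 5 [8,8], 4 [11,9], 2 [12,10], 6 [13,12], 4 [14,13] — 7 values in the same relative order in both, and the DP table's final entry dp[14][13] is also 7, so no common subsequence is longer.

7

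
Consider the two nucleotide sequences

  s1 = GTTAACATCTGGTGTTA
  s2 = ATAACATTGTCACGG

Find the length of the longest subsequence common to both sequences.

Pick T [3,2], A [4,3], A [5,4], C [6,5], A [7,6], T [8,7], T [10,8], G [11,9], G [12,14], G [14,15]; all 10 bases appear in both, in order. The LCS DP gives dp[17][15] = 10, so this is optimal.

10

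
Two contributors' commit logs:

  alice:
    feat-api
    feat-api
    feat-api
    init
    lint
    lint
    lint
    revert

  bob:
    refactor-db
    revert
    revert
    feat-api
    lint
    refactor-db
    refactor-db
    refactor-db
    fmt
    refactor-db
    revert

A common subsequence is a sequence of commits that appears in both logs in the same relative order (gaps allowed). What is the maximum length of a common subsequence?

One common subsequence of length 3: feat-api at alice[3]=bob[4]; then lint at alice[5]=bob[5]; then revert at alice[8]=bob[11]. dp[8][11] = 3 confirms this is the maximum.

3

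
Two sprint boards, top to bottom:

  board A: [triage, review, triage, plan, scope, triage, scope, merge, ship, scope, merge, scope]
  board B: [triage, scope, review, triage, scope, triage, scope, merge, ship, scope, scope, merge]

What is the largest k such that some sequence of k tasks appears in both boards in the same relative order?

10

One common subsequence of length 10: triage (board A #1, board B #1), then review (board A #2, board B #3), then triage (board A #3, board B #4), then scope (board A #5, board B #5), then triage (board A #6, board B #6), then scope (board A #7, board B #7), then merge (board A #8, board B #8), then ship (board A #9, board B #9), then scope (board A #10, board B #11), then merge (board A #11, board B #12). Since dp[12][12] = 10, nothing longer is possible.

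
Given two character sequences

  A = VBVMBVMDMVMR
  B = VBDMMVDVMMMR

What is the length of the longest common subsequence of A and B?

One common subsequence of length 8: V at A[1]=B[1], then B at A[2]=B[2], then V at A[3]=B[6], then V at A[6]=B[8], then M at A[7]=B[9], then M at A[9]=B[10], then M at A[11]=B[11], then R at A[12]=B[12]. dp[12][12] = 8 confirms this is the maximum.

8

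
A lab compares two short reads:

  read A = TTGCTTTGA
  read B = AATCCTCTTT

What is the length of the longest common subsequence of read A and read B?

6

Let dp[i][j] be the LCS length of the first i bases of read A and the first j bases of read B. dp[i][j] = dp[i-1][j-1]+1 when the i-th and j-th bases match, else max(dp[i-1][j], dp[i][j-1]).
    ·  A  A  T  C  C  T  C  T  T  T
 ·  0  0  0  0  0  0  0  0  0  0  0
 T  0  0  0  1  1  1  1  1  1  1  1
 T  0  0  0  1  1  1  2  2  2  2  2
 G  0  0  0  1  1  1  2  2  2  2  2
 C  0  0  0  1  2  2  2  3  3  3  3
 T  0  0  0  1  2  2  3  3  4  4  4
 T  0  0  0  1  2  2  3  3  4  5  5
 T  0  0  0  1  2  2  3  3  4  5  6
 G  0  0  0  1  2  2  3  3  4  5  6
 A  0  1  1  1  2  2  3  3  4  5  6
dp[9][10] = 6. One LCS (by backtracking along matches): TTCTTT.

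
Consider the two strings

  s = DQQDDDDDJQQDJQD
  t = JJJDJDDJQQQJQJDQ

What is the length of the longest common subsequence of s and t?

Match D [1,4], then D [7,6], then D [8,7], then J [9,8], then Q [10,10], then Q [11,11], then J [13,12], then Q [14,13], then D [15,15] — 9 characters in the same relative order in both. Since dp[15][16] = 9, nothing longer is possible.

9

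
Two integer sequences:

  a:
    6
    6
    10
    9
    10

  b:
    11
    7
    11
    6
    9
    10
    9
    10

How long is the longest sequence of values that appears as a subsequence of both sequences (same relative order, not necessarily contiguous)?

4

One common subsequence of length 4: 6 at a[1]=b[4], then 10 at a[3]=b[6], then 9 at a[4]=b[7], then 10 at a[5]=b[8]. The LCS DP gives dp[5][8] = 4, so this is optimal.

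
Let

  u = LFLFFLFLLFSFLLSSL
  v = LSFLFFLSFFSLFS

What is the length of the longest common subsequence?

11

Taking L (u #1, v #1) → F (u #2, v #3) → L (u #3, v #4) → F (u #4, v #5) → F (u #5, v #6) → L (u #6, v #7) → F (u #7, v #9) → F (u #10, v #10) → S (u #11, v #11) → F (u #12, v #13) → S (u #16, v #14) gives a common subsequence of length 11. Since dp[17][14] = 11, nothing longer is possible.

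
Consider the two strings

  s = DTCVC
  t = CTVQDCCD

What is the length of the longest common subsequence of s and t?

3

Pick D [1,5], C [3,6], C [5,7]; all 3 characters appear in both, in order. The LCS DP gives dp[5][8] = 3, so this is optimal.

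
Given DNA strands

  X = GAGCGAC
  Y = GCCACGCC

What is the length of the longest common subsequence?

5

Let dp[i][j] be the LCS length of the first i bases of X and the first j bases of Y. dp[i][j] = dp[i-1][j-1]+1 when the i-th and j-th bases match, else max(dp[i-1][j], dp[i][j-1]).
    ·  G  C  C  A  C  G  C  C
 ·  0  0  0  0  0  0  0  0  0
 G  0  1  1  1  1  1  1  1  1
 A  0  1  1  1  2  2  2  2  2
 G  0  1  1  1  2  2  3  3  3
 C  0  1  2  2  2  3  3  4  4
 G  0  1  2  2  2  3  4  4  4
 A  0  1  2  2  3  3  4  4  4
 C  0  1  2  3  3  4  4  5  5
dp[7][8] = 5. One LCS (by backtracking along matches): GAGCC.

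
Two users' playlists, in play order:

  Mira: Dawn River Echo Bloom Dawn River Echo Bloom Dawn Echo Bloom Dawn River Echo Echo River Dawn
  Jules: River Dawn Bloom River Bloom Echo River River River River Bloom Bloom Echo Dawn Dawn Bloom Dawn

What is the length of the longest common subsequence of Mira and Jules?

8

Match Dawn at Mira[1]=Jules[2]; then River at Mira[2]=Jules[4]; then Echo at Mira[3]=Jules[6]; then Bloom at Mira[4]=Jules[12]; then Dawn at Mira[5]=Jules[14]; then Dawn at Mira[9]=Jules[15]; then Bloom at Mira[11]=Jules[16]; then Dawn at Mira[17]=Jules[17] — 8 songs in the same relative order in both. dp[17][17] = 8 confirms this is the maximum.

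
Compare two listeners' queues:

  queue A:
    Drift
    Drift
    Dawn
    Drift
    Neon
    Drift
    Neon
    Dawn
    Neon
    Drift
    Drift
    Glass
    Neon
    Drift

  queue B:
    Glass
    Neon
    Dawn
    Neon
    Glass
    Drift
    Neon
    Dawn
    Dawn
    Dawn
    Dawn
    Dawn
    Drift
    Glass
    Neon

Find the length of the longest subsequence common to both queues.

8

One common subsequence of length 8: Dawn (queue A #3, queue B #3), then Neon (queue A #5, queue B #4), then Drift (queue A #6, queue B #6), then Neon (queue A #7, queue B #7), then Dawn (queue A #8, queue B #12), then Drift (queue A #11, queue B #13), then Glass (queue A #12, queue B #14), then Neon (queue A #13, queue B #15), and the DP table's final entry dp[14][15] is also 8, so no common subsequence is longer.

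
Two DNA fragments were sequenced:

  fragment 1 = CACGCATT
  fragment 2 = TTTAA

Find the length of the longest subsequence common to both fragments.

One common subsequence of length 2: A at fragment 1[2]=fragment 2[4], A at fragment 1[6]=fragment 2[5]. The LCS DP gives dp[8][5] = 2, so this is optimal.

2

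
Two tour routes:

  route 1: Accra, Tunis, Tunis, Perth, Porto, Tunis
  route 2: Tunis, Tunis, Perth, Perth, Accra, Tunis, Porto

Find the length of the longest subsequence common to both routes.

4

Taking Tunis [2,1]; then Tunis [3,2]; then Perth [4,4]; then Porto [5,7] gives a common subsequence of length 4. Since dp[6][7] = 4, nothing longer is possible.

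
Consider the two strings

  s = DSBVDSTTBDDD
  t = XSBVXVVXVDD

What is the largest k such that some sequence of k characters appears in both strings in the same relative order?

5

Taking S [2,2] → B [3,3] → V [4,9] → D [11,10] → D [12,11] gives a common subsequence of length 5, and the DP table's final entry dp[12][11] is also 5, so no common subsequence is longer.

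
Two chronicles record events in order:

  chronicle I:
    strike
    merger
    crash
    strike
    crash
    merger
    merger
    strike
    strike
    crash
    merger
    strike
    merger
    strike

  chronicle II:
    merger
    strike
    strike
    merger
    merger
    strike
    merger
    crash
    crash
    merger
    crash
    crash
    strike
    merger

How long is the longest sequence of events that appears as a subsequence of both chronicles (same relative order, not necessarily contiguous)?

9

Taking strike at chronicle I[1]=chronicle II[2], strike at chronicle I[4]=chronicle II[3], merger at chronicle I[6]=chronicle II[4], merger at chronicle I[7]=chronicle II[5], strike at chronicle I[8]=chronicle II[6], crash at chronicle I[10]=chronicle II[9], merger at chronicle I[11]=chronicle II[10], strike at chronicle I[12]=chronicle II[13], merger at chronicle I[13]=chronicle II[14] gives a common subsequence of length 9, and the DP table's final entry dp[14][14] is also 9, so no common subsequence is longer.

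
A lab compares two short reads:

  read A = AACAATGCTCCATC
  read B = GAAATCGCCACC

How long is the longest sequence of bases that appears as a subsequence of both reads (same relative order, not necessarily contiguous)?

9

Match A at read A[2]=read B[2], then A at read A[4]=read B[3], then A at read A[5]=read B[4], then T at read A[6]=read B[5], then G at read A[7]=read B[7], then C at read A[8]=read B[8], then C at read A[10]=read B[9], then C at read A[11]=read B[11], then C at read A[14]=read B[12] — 9 bases in the same relative order in both. Since dp[14][12] = 9, nothing longer is possible.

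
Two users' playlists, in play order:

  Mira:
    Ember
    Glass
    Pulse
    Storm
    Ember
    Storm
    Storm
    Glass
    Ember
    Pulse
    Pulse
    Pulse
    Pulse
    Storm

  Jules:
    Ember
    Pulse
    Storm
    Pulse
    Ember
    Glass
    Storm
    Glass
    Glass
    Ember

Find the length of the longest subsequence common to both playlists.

7

Taking Ember [1,1] → Pulse [3,2] → Storm [4,3] → Ember [5,5] → Storm [6,7] → Glass [8,9] → Ember [9,10] gives a common subsequence of length 7. The LCS DP gives dp[14][10] = 7, so this is optimal.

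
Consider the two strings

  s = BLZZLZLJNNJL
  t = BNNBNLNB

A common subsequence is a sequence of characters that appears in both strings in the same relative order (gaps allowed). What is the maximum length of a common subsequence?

Taking B at s[1]=t[1]; then N at s[9]=t[3]; then N at s[10]=t[5]; then L at s[12]=t[6] gives a common subsequence of length 4. dp[12][8] = 4 confirms this is the maximum.

4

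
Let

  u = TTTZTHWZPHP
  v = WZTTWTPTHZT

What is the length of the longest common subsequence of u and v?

6

Let dp[i][j] be the LCS length of the first i characters of u and the first j characters of v. dp[i][j] = dp[i-1][j-1]+1 when the i-th and j-th characters match, else max(dp[i-1][j], dp[i][j-1]).
    ·  W  Z  T  T  W  T  P  T  H  Z  T
 ·  0  0  0  0  0  0  0  0  0  0  0  0
 T  0  0  0  1  1  1  1  1  1  1  1  1
 T  0  0  0  1  2  2  2  2  2  2  2  2
 T  0  0  0  1  2  2  3  3  3  3  3  3
 Z  0  0  1  1  2  2  3  3  3  3  4  4
 T  0  0  1  2  2  2  3  3  4  4  4  5
 H  0  0  1  2  2  2  3  3  4  5  5  5
 W  0  1  1  2  2  3  3  3  4  5  5  5
 Z  0  1  2  2  2  3  3  3  4  5  6  6
 P  0  1  2  2  2  3  3  4  4  5  6  6
 H  0  1  2  2  2  3  3  4  4  5  6  6
 P  0  1  2  2  2  3  3  4  4  5  6  6
dp[11][11] = 6. One LCS (by backtracking along matches): TTTTHZ.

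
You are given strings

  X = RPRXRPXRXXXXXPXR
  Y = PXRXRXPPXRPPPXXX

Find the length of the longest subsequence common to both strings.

One common subsequence of length 10: P [2,1]; then R [3,3]; then X [4,4]; then R [5,5]; then P [6,8]; then X [7,9]; then R [8,10]; then X [12,14]; then X [13,15]; then X [15,16], and the DP table's final entry dp[16][16] is also 10, so no common subsequence is longer.

10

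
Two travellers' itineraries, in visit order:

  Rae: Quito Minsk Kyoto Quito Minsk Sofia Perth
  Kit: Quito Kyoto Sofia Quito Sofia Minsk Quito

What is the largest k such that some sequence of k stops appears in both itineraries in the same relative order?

4

Pick Quito [1,1], Kyoto [3,2], Quito [4,4], Minsk [5,6]; all 4 stops appear in both, in order. dp[7][7] = 4 confirms this is the maximum.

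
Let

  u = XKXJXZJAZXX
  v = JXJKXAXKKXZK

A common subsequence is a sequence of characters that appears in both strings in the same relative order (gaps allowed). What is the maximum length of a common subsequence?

Pick X [1,2] → K [2,4] → X [5,5] → A [8,6] → X [10,7] → X [11,10]; all 6 characters appear in both, in order. The LCS DP gives dp[11][12] = 6, so this is optimal.

6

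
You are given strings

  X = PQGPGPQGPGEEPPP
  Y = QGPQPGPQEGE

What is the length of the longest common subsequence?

One common subsequence of length 8: P at X[1]=Y[3] → Q at X[2]=Y[4] → P at X[4]=Y[5] → G at X[5]=Y[6] → P at X[6]=Y[7] → Q at X[7]=Y[8] → G at X[10]=Y[10] → E at X[12]=Y[11]. The LCS DP gives dp[15][11] = 8, so this is optimal.

8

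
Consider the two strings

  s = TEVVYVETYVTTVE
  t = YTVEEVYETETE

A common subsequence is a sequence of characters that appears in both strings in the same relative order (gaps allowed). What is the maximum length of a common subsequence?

8

Match T [1,2]; then E [2,5]; then V [4,6]; then Y [5,7]; then E [7,8]; then T [8,9]; then T [12,11]; then E [14,12] — 8 characters in the same relative order in both. Since dp[14][12] = 8, nothing longer is possible.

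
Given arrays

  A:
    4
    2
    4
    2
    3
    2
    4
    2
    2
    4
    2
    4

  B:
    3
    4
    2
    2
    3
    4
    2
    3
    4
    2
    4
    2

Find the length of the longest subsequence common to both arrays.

9

Pick 4 at A[1]=B[2] → 2 at A[2]=B[4] → 4 at A[3]=B[6] → 2 at A[4]=B[7] → 3 at A[5]=B[8] → 4 at A[7]=B[9] → 2 at A[9]=B[10] → 4 at A[10]=B[11] → 2 at A[11]=B[12]; all 9 values appear in both, in order, and the DP table's final entry dp[12][12] is also 9, so no common subsequence is longer.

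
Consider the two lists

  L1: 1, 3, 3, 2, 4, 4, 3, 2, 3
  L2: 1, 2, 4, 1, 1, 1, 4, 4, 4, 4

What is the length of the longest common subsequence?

4

Let dp[i][j] be the LCS length of the first i values of L1 and the first j values of L2. dp[i][j] = dp[i-1][j-1]+1 when the i-th and j-th values match, else max(dp[i-1][j], dp[i][j-1]).
    ·  1  2  4  1  1  1  4  4  4  4
 ·  0  0  0  0  0  0  0  0  0  0  0
 1  0  1  1  1  1  1  1  1  1  1  1
 3  0  1  1  1  1  1  1  1  1  1  1
 3  0  1  1  1  1  1  1  1  1  1  1
 2  0  1  2  2  2  2  2  2  2  2  2
 4  0  1  2  3  3  3  3  3  3  3  3
 4  0  1  2  3  3  3  3  4  4  4  4
 3  0  1  2  3  3  3  3  4  4  4  4
 2  0  1  2  3  3  3  3  4  4  4  4
 3  0  1  2  3  3  3  3  4  4  4  4
dp[9][10] = 4. One LCS (by backtracking along matches): 1, 2, 4, 4.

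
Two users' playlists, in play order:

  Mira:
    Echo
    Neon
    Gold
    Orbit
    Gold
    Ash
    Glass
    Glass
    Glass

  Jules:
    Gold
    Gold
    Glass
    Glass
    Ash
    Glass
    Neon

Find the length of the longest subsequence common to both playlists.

5

Taking Gold (Mira #3, Jules #1) → Gold (Mira #5, Jules #2) → Glass (Mira #7, Jules #3) → Glass (Mira #8, Jules #4) → Glass (Mira #9, Jules #6) gives a common subsequence of length 5. Since dp[9][7] = 5, nothing longer is possible.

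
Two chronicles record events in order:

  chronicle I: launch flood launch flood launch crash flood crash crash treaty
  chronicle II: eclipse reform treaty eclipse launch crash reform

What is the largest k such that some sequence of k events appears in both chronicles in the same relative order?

2

Match launch at chronicle I[5]=chronicle II[5], crash at chronicle I[6]=chronicle II[6] — 2 events in the same relative order in both, and the DP table's final entry dp[10][7] is also 2, so no common subsequence is longer.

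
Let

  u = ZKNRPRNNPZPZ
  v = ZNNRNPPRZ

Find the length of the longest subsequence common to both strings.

7

Let dp[i][j] be the LCS length of the first i characters of u and the first j characters of v. dp[i][j] = dp[i-1][j-1]+1 when the i-th and j-th characters match, else max(dp[i-1][j], dp[i][j-1]).
    ·  Z  N  N  R  N  P  P  R  Z
 ·  0  0  0  0  0  0  0  0  0  0
 Z  0  1  1  1  1  1  1  1  1  1
 K  0  1  1  1  1  1  1  1  1  1
 N  0  1  2  2  2  2  2  2  2  2
 R  0  1  2  2  3  3  3  3  3  3
 P  0  1  2  2  3  3  4  4  4  4
 R  0  1  2  2  3  3  4  4  5  5
 N  0  1  2  3  3  4  4  4  5  5
 N  0  1  2  3  3  4  4  4  5  5
 P  0  1  2  3  3  4  5  5  5  5
 Z  0  1  2  3  3  4  5  5  5  6
 P  0  1  2  3  3  4  5  6  6  6
 Z  0  1  2  3  3  4  5  6  6  7
dp[12][9] = 7. One LCS (by backtracking along matches): ZNRNPPZ.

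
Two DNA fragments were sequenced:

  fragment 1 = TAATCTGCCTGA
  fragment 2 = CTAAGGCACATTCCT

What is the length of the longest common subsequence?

8

One common subsequence of length 8: T at fragment 1[1]=fragment 2[2]; then A at fragment 1[2]=fragment 2[8]; then A at fragment 1[3]=fragment 2[10]; then T at fragment 1[4]=fragment 2[11]; then T at fragment 1[6]=fragment 2[12]; then C at fragment 1[8]=fragment 2[13]; then C at fragment 1[9]=fragment 2[14]; then T at fragment 1[10]=fragment 2[15]. dp[12][15] = 8 confirms this is the maximum.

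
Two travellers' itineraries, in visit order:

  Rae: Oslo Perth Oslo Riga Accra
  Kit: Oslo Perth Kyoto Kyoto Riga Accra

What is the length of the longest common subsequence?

4

One common subsequence of length 4: Oslo (Rae #1, Kit #1), Perth (Rae #2, Kit #2), Riga (Rae #4, Kit #5), Accra (Rae #5, Kit #6). The LCS DP gives dp[5][6] = 4, so this is optimal.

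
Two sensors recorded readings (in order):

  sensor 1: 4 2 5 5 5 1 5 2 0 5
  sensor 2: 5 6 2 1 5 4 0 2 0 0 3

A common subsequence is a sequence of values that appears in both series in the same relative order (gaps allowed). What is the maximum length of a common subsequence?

One common subsequence of length 5: 2 at sensor 1[2]=sensor 2[3] → 1 at sensor 1[6]=sensor 2[4] → 5 at sensor 1[7]=sensor 2[5] → 2 at sensor 1[8]=sensor 2[8] → 0 at sensor 1[9]=sensor 2[10]. The LCS DP gives dp[10][11] = 5, so this is optimal.

5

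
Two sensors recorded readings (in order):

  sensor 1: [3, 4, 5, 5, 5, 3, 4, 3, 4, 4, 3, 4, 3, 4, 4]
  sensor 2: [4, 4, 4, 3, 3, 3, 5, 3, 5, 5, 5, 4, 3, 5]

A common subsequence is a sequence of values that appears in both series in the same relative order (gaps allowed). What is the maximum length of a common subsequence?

One common subsequence of length 6: 3 (sensor 1 #1, sensor 2 #8), 5 (sensor 1 #3, sensor 2 #9), 5 (sensor 1 #4, sensor 2 #10), 5 (sensor 1 #5, sensor 2 #11), 4 (sensor 1 #7, sensor 2 #12), 3 (sensor 1 #8, sensor 2 #13). dp[15][14] = 6 confirms this is the maximum.

6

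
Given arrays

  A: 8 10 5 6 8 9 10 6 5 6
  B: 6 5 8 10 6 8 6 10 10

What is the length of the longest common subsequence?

5

One common subsequence of length 5: 8 at A[1]=B[3], then 10 at A[2]=B[4], then 6 at A[4]=B[5], then 8 at A[5]=B[6], then 10 at A[7]=B[9], and the DP table's final entry dp[10][9] is also 5, so no common subsequence is longer.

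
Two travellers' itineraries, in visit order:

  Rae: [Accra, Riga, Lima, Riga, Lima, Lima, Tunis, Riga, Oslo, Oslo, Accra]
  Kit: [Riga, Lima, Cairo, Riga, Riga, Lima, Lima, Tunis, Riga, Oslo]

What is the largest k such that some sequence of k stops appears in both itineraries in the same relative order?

Pick Riga (Rae #2, Kit #1); then Lima (Rae #3, Kit #2); then Riga (Rae #4, Kit #5); then Lima (Rae #5, Kit #6); then Lima (Rae #6, Kit #7); then Tunis (Rae #7, Kit #8); then Riga (Rae #8, Kit #9); then Oslo (Rae #10, Kit #10); all 8 stops appear in both, in order. Since dp[11][10] = 8, nothing longer is possible.

8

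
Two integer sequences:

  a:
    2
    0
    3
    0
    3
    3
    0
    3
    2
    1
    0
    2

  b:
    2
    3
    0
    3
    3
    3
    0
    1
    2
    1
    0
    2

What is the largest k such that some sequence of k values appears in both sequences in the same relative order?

10

Taking 2 [1,1], then 0 [2,3], then 3 [3,4], then 3 [5,5], then 3 [6,6], then 0 [7,7], then 2 [9,9], then 1 [10,10], then 0 [11,11], then 2 [12,12] gives a common subsequence of length 10. dp[12][12] = 10 confirms this is the maximum.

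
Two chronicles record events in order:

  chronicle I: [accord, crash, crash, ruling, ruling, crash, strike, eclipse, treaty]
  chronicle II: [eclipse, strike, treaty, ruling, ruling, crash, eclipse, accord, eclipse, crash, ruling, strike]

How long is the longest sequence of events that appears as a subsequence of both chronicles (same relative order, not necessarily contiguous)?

4

Pick accord (chronicle I #1, chronicle II #8) → crash (chronicle I #3, chronicle II #10) → ruling (chronicle I #5, chronicle II #11) → strike (chronicle I #7, chronicle II #12); all 4 events appear in both, in order. The LCS DP gives dp[9][12] = 4, so this is optimal.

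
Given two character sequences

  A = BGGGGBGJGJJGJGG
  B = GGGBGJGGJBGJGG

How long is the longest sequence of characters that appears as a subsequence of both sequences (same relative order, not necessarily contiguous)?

12

Taking G [3,1], then G [4,2], then G [5,3], then B [6,4], then G [7,5], then J [8,6], then G [9,8], then J [10,9], then G [12,11], then J [13,12], then G [14,13], then G [15,14] gives a common subsequence of length 12. Since dp[15][14] = 12, nothing longer is possible.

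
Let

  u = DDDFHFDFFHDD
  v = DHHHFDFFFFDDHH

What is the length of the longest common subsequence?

8

One common subsequence of length 8: D at u[1]=v[1] → D at u[3]=v[6] → F at u[4]=v[7] → F at u[6]=v[8] → F at u[8]=v[9] → F at u[9]=v[10] → D at u[11]=v[11] → D at u[12]=v[12]. dp[12][14] = 8 confirms this is the maximum.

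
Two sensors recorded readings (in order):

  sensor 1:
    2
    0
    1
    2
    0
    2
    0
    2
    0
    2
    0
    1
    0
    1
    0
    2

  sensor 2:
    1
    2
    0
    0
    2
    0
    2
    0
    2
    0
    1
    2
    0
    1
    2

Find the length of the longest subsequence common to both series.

13

One common subsequence of length 13: 2 at sensor 1[1]=sensor 2[2] → 0 at sensor 1[2]=sensor 2[3] → 0 at sensor 1[5]=sensor 2[4] → 2 at sensor 1[6]=sensor 2[5] → 0 at sensor 1[7]=sensor 2[6] → 2 at sensor 1[8]=sensor 2[7] → 0 at sensor 1[9]=sensor 2[8] → 2 at sensor 1[10]=sensor 2[9] → 0 at sensor 1[11]=sensor 2[10] → 1 at sensor 1[12]=sensor 2[11] → 0 at sensor 1[13]=sensor 2[13] → 1 at sensor 1[14]=sensor 2[14] → 2 at sensor 1[16]=sensor 2[15]. dp[16][15] = 13 confirms this is the maximum.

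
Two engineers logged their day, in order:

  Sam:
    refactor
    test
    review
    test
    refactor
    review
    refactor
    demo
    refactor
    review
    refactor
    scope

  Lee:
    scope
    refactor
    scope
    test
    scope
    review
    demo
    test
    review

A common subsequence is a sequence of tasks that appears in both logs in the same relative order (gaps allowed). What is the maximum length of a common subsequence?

5

Match refactor at Sam[1]=Lee[2], test at Sam[2]=Lee[4], review at Sam[3]=Lee[6], test at Sam[4]=Lee[8], review at Sam[10]=Lee[9] — 5 tasks in the same relative order in both. dp[12][9] = 5 confirms this is the maximum.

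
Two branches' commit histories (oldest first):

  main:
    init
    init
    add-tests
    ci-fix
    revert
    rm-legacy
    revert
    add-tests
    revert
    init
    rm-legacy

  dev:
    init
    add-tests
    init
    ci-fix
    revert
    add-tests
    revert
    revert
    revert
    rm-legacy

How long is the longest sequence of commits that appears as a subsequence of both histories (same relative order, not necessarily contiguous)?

7

Pick init [1,1], init [2,3], add-tests [3,6], revert [5,7], revert [7,8], revert [9,9], rm-legacy [11,10]; all 7 commits appear in both, in order. dp[11][10] = 7 confirms this is the maximum.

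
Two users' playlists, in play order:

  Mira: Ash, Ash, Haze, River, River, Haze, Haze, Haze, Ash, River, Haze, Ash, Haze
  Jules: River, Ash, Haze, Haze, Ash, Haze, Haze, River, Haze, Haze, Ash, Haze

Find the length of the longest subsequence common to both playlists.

Taking Ash at Mira[2]=Jules[2], Haze at Mira[3]=Jules[3], Haze at Mira[6]=Jules[4], Haze at Mira[7]=Jules[6], Haze at Mira[8]=Jules[7], River at Mira[10]=Jules[8], Haze at Mira[11]=Jules[10], Ash at Mira[12]=Jules[11], Haze at Mira[13]=Jules[12] gives a common subsequence of length 9. The LCS DP gives dp[13][12] = 9, so this is optimal.

9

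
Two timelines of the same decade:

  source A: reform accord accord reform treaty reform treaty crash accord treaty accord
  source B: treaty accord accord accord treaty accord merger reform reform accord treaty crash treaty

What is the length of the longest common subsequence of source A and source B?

Pick accord [2,4], accord [3,6], reform [4,8], reform [6,9], treaty [7,11], crash [8,12], treaty [10,13]; all 7 events appear in both, in order. dp[11][13] = 7 confirms this is the maximum.

7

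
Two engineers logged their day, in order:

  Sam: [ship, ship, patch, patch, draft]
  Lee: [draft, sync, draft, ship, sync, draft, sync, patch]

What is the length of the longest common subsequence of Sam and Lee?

Match ship [1,4], then patch [4,8] — 2 tasks in the same relative order in both. The LCS DP gives dp[5][8] = 2, so this is optimal.

2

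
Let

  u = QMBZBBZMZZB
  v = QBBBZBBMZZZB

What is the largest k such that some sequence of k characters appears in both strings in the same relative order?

9

Let dp[i][j] be the LCS length of the first i characters of u and the first j characters of v. dp[i][j] = dp[i-1][j-1]+1 when the i-th and j-th characters match, else max(dp[i-1][j], dp[i][j-1]).
    ·  Q  B  B  B  Z  B  B  M  Z  Z  Z  B
 ·  0  0  0  0  0  0  0  0  0  0  0  0  0
 Q  0  1  1  1  1  1  1  1  1  1  1  1  1
 M  0  1  1  1  1  1  1  1  2  2  2  2  2
 B  0  1  2  2  2  2  2  2  2  2  2  2  3
 Z  0  1  2  2  2  3  3  3  3  3  3  3  3
 B  0  1  2  3  3  3  4  4  4  4  4  4  4
 B  0  1  2  3  4  4  4  5  5  5  5  5  5
 Z  0  1  2  3  4  5  5  5  5  6  6  6  6
 M  0  1  2  3  4  5  5  5  6  6  6  6  6
 Z  0  1  2  3  4  5  5  5  6  7  7  7  7
 Z  0  1  2  3  4  5  5  5  6  7  8  8  8
 B  0  1  2  3  4  5  6  6  6  7  8  8  9
dp[11][12] = 9. One LCS (by backtracking along matches): QBZBBZZZB.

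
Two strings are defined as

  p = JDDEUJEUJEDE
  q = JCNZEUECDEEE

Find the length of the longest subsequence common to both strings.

Let dp[i][j] be the LCS length of the first i characters of p and the first j characters of q. dp[i][j] = dp[i-1][j-1]+1 when the i-th and j-th characters match, else max(dp[i-1][j], dp[i][j-1]).
    ·  J  C  N  Z  E  U  E  C  D  E  E  E
 ·  0  0  0  0  0  0  0  0  0  0  0  0  0
 J  0  1  1  1  1  1  1  1  1  1  1  1  1
 D  0  1  1  1  1  1  1  1  1  2  2  2  2
 D  0  1  1  1  1  1  1  1  1  2  2  2  2
 E  0  1  1  1  1  2  2  2  2  2  3  3  3
 U  0  1  1  1  1  2  3  3  3  3  3  3  3
 J  0  1  1  1  1  2  3  3  3  3  3  3  3
 E  0  1  1  1  1  2  3  4  4  4  4  4  4
 U  0  1  1  1  1  2  3  4  4  4  4  4  4
 J  0  1  1  1  1  2  3  4  4  4  4  4  4
 E  0  1  1  1  1  2  3  4  4  4  5  5  5
 D  0  1  1  1  1  2  3  4  4  5  5  5  5
 E  0  1  1  1  1  2  3  4  4  5  6  6  6
dp[12][12] = 6. One LCS (by backtracking along matches): JEUEEE.

6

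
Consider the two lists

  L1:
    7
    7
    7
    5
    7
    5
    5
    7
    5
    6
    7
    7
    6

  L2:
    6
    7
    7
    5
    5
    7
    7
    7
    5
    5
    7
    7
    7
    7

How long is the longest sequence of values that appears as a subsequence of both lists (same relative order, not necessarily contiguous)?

One common subsequence of length 9: 7 at L1[1]=L2[3]; then 7 at L1[2]=L2[6]; then 7 at L1[3]=L2[7]; then 7 at L1[5]=L2[8]; then 5 at L1[6]=L2[9]; then 5 at L1[7]=L2[10]; then 7 at L1[8]=L2[12]; then 7 at L1[11]=L2[13]; then 7 at L1[12]=L2[14]. Since dp[13][14] = 9, nothing longer is possible.

9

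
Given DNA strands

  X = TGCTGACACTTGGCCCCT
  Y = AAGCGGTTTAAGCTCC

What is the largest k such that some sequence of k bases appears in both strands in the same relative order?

9

One common subsequence of length 9: G at X[2]=Y[3] → C at X[3]=Y[4] → T at X[4]=Y[9] → A at X[6]=Y[10] → A at X[8]=Y[11] → C at X[9]=Y[13] → T at X[11]=Y[14] → C at X[16]=Y[15] → C at X[17]=Y[16]. dp[18][16] = 9 confirms this is the maximum.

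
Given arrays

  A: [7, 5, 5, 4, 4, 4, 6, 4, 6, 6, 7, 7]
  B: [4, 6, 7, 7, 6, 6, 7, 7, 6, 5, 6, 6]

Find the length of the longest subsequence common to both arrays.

6

Let dp[i][j] be the LCS length of the first i values of A and the first j values of B. dp[i][j] = dp[i-1][j-1]+1 when the i-th and j-th values match, else max(dp[i-1][j], dp[i][j-1]).
    ·  4  6  7  7  6  6  7  7  6  5  6  6
 ·  0  0  0  0  0  0  0  0  0  0  0  0  0
 7  0  0  0  1  1  1  1  1  1  1  1  1  1
 5  0  0  0  1  1  1  1  1  1  1  2  2  2
 5  0  0  0  1  1  1  1  1  1  1  2  2  2
 4  0  1  1  1  1  1  1  1  1  1  2  2  2
 4  0  1  1  1  1  1  1  1  1  1  2  2  2
 4  0  1  1  1  1  1  1  1  1  1  2  2  2
 6  0  1  2  2  2  2  2  2  2  2  2  3  3
 4  0  1  2  2  2  2  2  2  2  2  2  3  3
 6  0  1  2  2  2  3  3  3  3  3  3  3  4
 6  0  1  2  2  2  3  4  4  4  4  4  4  4
 7  0  1  2  3  3  3  4  5  5  5  5  5  5
 7  0  1  2  3  4  4  4  5  6  6  6  6  6
dp[12][12] = 6. One LCS (by backtracking along matches): 4, 6, 6, 6, 7, 7.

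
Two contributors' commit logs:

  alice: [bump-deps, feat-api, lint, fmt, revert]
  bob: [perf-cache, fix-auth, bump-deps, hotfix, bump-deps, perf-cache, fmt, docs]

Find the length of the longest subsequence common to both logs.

Taking bump-deps (alice #1, bob #5); then fmt (alice #4, bob #7) gives a common subsequence of length 2, and the DP table's final entry dp[5][8] is also 2, so no common subsequence is longer.

2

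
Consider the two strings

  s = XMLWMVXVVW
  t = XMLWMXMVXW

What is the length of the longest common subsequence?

8

Taking X at s[1]=t[1], M at s[2]=t[2], L at s[3]=t[3], W at s[4]=t[4], M at s[5]=t[7], V at s[6]=t[8], X at s[7]=t[9], W at s[10]=t[10] gives a common subsequence of length 8. dp[10][10] = 8 confirms this is the maximum.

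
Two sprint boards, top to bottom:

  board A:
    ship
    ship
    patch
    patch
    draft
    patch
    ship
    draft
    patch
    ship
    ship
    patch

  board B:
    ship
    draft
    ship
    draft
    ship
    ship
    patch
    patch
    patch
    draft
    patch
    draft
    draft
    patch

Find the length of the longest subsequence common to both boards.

8

Pick ship (board A #1, board B #5); then ship (board A #2, board B #6); then patch (board A #3, board B #8); then patch (board A #4, board B #9); then draft (board A #5, board B #10); then patch (board A #6, board B #11); then draft (board A #8, board B #13); then patch (board A #12, board B #14); all 8 tasks appear in both, in order, and the DP table's final entry dp[12][14] is also 8, so no common subsequence is longer.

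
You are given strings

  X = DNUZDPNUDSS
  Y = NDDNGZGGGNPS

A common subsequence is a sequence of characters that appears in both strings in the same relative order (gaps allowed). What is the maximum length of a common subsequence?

Match D [1,3], then N [2,4], then Z [4,6], then P [6,11], then S [11,12] — 5 characters in the same relative order in both, and the DP table's final entry dp[11][12] is also 5, so no common subsequence is longer.

5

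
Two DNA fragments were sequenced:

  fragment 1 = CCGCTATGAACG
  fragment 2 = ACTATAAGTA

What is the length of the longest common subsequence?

7

Match C at fragment 1[4]=fragment 2[2], T at fragment 1[5]=fragment 2[3], A at fragment 1[6]=fragment 2[4], T at fragment 1[7]=fragment 2[5], A at fragment 1[9]=fragment 2[6], A at fragment 1[10]=fragment 2[7], G at fragment 1[12]=fragment 2[8] — 7 bases in the same relative order in both. The LCS DP gives dp[12][10] = 7, so this is optimal.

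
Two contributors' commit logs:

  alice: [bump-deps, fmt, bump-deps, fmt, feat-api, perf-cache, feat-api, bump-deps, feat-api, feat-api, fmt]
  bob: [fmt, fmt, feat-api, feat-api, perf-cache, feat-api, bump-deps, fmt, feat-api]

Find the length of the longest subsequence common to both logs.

Match fmt at alice[2]=bob[1]; then fmt at alice[4]=bob[2]; then feat-api at alice[5]=bob[4]; then perf-cache at alice[6]=bob[5]; then feat-api at alice[7]=bob[6]; then bump-deps at alice[8]=bob[7]; then feat-api at alice[10]=bob[9] — 7 commits in the same relative order in both, and the DP table's final entry dp[11][9] is also 7, so no common subsequence is longer.

7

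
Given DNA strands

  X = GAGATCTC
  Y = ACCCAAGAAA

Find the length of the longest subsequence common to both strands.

3

Let dp[i][j] be the LCS length of the first i bases of X and the first j bases of Y. dp[i][j] = dp[i-1][j-1]+1 when the i-th and j-th bases match, else max(dp[i-1][j], dp[i][j-1]).
    ·  A  C  C  C  A  A  G  A  A  A
 ·  0  0  0  0  0  0  0  0  0  0  0
 G  0  0  0  0  0  0  0  1  1  1  1
 A  0  1  1  1  1  1  1  1  2  2  2
 G  0  1  1  1  1  1  1  2  2  2  2
 A  0  1  1  1  1  2  2  2  3  3  3
 T  0  1  1  1  1  2  2  2  3  3  3
 C  0  1  2  2  2  2  2  2  3  3  3
 T  0  1  2  2  2  2  2  2  3  3  3
 C  0  1  2  3  3  3  3  3  3  3  3
dp[8][10] = 3. One LCS (by backtracking along matches): GAA.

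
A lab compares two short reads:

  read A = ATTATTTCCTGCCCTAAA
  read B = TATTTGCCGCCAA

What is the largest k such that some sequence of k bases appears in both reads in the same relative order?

12

Match T at read A[3]=read B[1] → A at read A[4]=read B[2] → T at read A[5]=read B[3] → T at read A[6]=read B[4] → T at read A[7]=read B[5] → C at read A[8]=read B[7] → C at read A[9]=read B[8] → G at read A[11]=read B[9] → C at read A[13]=read B[10] → C at read A[14]=read B[11] → A at read A[17]=read B[12] → A at read A[18]=read B[13] — 12 bases in the same relative order in both. dp[18][13] = 12 confirms this is the maximum.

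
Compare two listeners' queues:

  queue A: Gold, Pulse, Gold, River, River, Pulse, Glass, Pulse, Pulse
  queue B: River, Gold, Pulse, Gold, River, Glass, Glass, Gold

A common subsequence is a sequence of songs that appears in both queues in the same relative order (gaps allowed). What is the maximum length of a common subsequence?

Taking Gold at queue A[1]=queue B[2], then Pulse at queue A[2]=queue B[3], then Gold at queue A[3]=queue B[4], then River at queue A[4]=queue B[5], then Glass at queue A[7]=queue B[7] gives a common subsequence of length 5, and the DP table's final entry dp[9][8] is also 5, so no common subsequence is longer.

5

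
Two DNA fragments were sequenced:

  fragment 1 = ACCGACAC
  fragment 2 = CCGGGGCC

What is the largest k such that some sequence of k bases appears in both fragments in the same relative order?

5

One common subsequence of length 5: C (fragment 1 #2, fragment 2 #1), C (fragment 1 #3, fragment 2 #2), G (fragment 1 #4, fragment 2 #6), C (fragment 1 #6, fragment 2 #7), C (fragment 1 #8, fragment 2 #8). The LCS DP gives dp[8][8] = 5, so this is optimal.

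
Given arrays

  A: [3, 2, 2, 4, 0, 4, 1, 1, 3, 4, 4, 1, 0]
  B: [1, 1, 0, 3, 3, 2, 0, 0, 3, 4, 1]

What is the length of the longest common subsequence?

Let dp[i][j] be the LCS length of the first i values of A and the first j values of B. dp[i][j] = dp[i-1][j-1]+1 when the i-th and j-th values match, else max(dp[i-1][j], dp[i][j-1]).
    ·  1  1  0  3  3  2  0  0  3  4  1
 ·  0  0  0  0  0  0  0  0  0  0  0  0
 3  0  0  0  0  1  1  1  1  1  1  1  1
 2  0  0  0  0  1  1  2  2  2  2  2  2
 2  0  0  0  0  1  1  2  2  2  2  2  2
 4  0  0  0  0  1  1  2  2  2  2  3  3
 0  0  0  0  1  1  1  2  3  3  3  3  3
 4  0  0  0  1  1  1  2  3  3  3  4  4
 1  0  1  1  1  1  1  2  3  3  3  4  5
 1  0  1  2  2  2  2  2  3  3  3  4  5
 3  0  1  2  2  3  3  3  3  3  4  4  5
 4  0  1  2  2  3  3  3  3  3  4  5  5
 4  0  1  2  2  3  3  3  3  3  4  5  5
 1  0  1  2  2  3  3  3  3  3  4  5  6
 0  0  1  2  3  3  3  3  4  4  4  5  6
dp[13][11] = 6. One LCS (by backtracking along matches): 3, 2, 0, 3, 4, 1.

6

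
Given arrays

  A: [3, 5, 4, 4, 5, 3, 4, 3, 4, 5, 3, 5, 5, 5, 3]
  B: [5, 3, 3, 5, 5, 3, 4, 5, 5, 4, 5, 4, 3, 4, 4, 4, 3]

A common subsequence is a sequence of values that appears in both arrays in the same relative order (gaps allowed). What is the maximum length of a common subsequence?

9

One common subsequence of length 9: 3 at A[1]=B[3], 5 at A[2]=B[5], 4 at A[3]=B[7], 4 at A[4]=B[10], 5 at A[5]=B[11], 3 at A[6]=B[13], 4 at A[7]=B[15], 4 at A[9]=B[16], 3 at A[15]=B[17]. dp[15][17] = 9 confirms this is the maximum.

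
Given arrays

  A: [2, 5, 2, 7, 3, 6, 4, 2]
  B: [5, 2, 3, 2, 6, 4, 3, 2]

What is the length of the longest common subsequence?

Match 5 (A #2, B #1); then 2 (A #3, B #2); then 3 (A #5, B #3); then 6 (A #6, B #5); then 4 (A #7, B #6); then 2 (A #8, B #8) — 6 values in the same relative order in both, and the DP table's final entry dp[8][8] is also 6, so no common subsequence is longer.

6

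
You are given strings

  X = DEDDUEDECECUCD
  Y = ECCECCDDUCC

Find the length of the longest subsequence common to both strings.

6

Match E at X[2]=Y[4]; then D at X[3]=Y[7]; then D at X[4]=Y[8]; then U at X[5]=Y[9]; then C at X[11]=Y[10]; then C at X[13]=Y[11] — 6 characters in the same relative order in both, and the DP table's final entry dp[14][11] is also 6, so no common subsequence is longer.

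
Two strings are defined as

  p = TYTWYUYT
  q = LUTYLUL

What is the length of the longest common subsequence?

Taking T (p #1, q #3); then Y (p #2, q #4); then U (p #6, q #6) gives a common subsequence of length 3. dp[8][7] = 3 confirms this is the maximum.

3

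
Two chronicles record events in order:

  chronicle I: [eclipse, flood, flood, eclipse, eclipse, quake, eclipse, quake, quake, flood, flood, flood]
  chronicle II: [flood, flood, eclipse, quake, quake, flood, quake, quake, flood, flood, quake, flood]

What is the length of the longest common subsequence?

9

Taking flood [2,1], flood [3,2], eclipse [4,3], quake [6,5], quake [8,7], quake [9,8], flood [10,9], flood [11,10], flood [12,12] gives a common subsequence of length 9. Since dp[12][12] = 9, nothing longer is possible.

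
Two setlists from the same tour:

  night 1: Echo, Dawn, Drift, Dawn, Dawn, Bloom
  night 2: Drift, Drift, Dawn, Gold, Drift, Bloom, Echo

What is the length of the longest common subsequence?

3

Taking Dawn at night 1[2]=night 2[3]; then Drift at night 1[3]=night 2[5]; then Bloom at night 1[6]=night 2[6] gives a common subsequence of length 3. Since dp[6][7] = 3, nothing longer is possible.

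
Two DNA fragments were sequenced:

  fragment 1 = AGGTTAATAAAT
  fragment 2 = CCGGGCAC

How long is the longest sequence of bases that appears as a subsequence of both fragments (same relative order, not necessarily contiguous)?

Pick G [2,4], then G [3,5], then A [6,7]; all 3 bases appear in both, in order. dp[12][8] = 3 confirms this is the maximum.

3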